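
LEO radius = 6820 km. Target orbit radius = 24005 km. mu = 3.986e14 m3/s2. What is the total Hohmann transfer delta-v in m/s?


V1 = sqrt(mu/r1) = 7644.98 m/s
dV1 = V1*(sqrt(2*r2/(r1+r2)) - 1) = 1895.95 m/s
V2 = sqrt(mu/r2) = 4074.91 m/s
dV2 = V2*(1 - sqrt(2*r1/(r1+r2))) = 1364.26 m/s
Total dV = 3260 m/s

3260 m/s


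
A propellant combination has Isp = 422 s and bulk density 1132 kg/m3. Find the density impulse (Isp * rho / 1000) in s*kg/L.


rho*Isp = 422 * 1132 / 1000 = 478 s*kg/L

478 s*kg/L


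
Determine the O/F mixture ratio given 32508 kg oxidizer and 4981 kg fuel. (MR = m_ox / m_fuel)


MR = 32508 / 4981 = 6.53

6.53


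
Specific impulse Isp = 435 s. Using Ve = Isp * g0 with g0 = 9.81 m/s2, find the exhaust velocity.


Ve = Isp * g0 = 435 * 9.81 = 4267.4 m/s

4267.4 m/s


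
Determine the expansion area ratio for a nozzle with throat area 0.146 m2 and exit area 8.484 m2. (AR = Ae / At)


AR = 8.484 / 0.146 = 58.1

58.1


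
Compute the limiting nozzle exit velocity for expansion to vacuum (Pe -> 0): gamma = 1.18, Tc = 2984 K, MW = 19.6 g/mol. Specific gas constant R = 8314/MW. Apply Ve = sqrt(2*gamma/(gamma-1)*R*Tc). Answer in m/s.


R = 8314 / 19.6 = 424.18 J/(kg.K)
Ve = sqrt(2 * 1.18 / (1.18 - 1) * 424.18 * 2984) = 4074 m/s

4074 m/s


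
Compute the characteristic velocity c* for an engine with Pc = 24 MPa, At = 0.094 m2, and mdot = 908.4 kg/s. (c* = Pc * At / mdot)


c* = 24e6 * 0.094 / 908.4 = 2483 m/s

2483 m/s


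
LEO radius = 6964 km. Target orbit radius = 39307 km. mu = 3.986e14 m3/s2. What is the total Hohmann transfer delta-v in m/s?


V1 = sqrt(mu/r1) = 7565.53 m/s
dV1 = V1*(sqrt(2*r2/(r1+r2)) - 1) = 2295.79 m/s
V2 = sqrt(mu/r2) = 3184.44 m/s
dV2 = V2*(1 - sqrt(2*r1/(r1+r2))) = 1437.32 m/s
Total dV = 3733 m/s

3733 m/s


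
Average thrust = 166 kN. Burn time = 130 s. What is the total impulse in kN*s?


It = 166 * 130 = 21580 kN*s

21580 kN*s


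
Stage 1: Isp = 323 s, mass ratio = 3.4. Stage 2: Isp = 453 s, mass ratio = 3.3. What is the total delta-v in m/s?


dV1 = 323 * 9.81 * ln(3.4) = 3877.7 m/s
dV2 = 453 * 9.81 * ln(3.3) = 5305.7 m/s
Total dV = 3877.7 + 5305.7 = 9183.4 m/s ~ 9183 m/s

9183 m/s


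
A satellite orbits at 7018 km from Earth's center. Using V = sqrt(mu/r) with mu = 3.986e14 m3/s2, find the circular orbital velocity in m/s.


V = sqrt(3.986e14 / 7018000) = 7536 m/s

7536 m/s


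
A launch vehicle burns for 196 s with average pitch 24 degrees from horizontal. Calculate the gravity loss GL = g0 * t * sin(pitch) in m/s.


GL = 9.81 * 196 * sin(24 deg) = 782 m/s

782 m/s


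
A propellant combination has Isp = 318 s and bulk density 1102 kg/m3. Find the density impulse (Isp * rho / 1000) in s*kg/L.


rho*Isp = 318 * 1102 / 1000 = 350 s*kg/L

350 s*kg/L


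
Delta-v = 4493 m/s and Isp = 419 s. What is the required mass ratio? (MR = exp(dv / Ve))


Ve = 419 * 9.81 = 4110.39 m/s
MR = exp(4493 / 4110.39) = 2.983

2.983


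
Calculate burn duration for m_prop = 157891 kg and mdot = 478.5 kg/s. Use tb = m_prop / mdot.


tb = 157891 / 478.5 = 330.0 s

330.0 s


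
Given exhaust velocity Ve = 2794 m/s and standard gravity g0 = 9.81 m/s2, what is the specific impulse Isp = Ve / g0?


Isp = Ve / g0 = 2794 / 9.81 = 284.8 s

284.8 s


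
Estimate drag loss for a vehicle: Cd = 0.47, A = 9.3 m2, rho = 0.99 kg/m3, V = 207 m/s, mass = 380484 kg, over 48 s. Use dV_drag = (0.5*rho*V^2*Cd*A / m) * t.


D = 0.5 * 0.99 * 207^2 * 0.47 * 9.3 = 92710.02 N
a = 92710.02 / 380484 = 0.2437 m/s2
dV = 0.2437 * 48 = 11.7 m/s

11.7 m/s


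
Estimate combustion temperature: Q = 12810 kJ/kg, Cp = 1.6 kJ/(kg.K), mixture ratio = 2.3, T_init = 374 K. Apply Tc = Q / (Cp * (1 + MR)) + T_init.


Tc = 12810 / (1.6 * (1 + 2.3)) + 374 = 2800 K

2800 K


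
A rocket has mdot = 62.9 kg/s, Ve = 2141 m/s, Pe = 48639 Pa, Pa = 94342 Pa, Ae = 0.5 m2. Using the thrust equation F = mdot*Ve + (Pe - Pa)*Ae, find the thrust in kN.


F = 62.9 * 2141 + (48639 - 94342) * 0.5 = 111817.0 N = 111.8 kN

111.8 kN


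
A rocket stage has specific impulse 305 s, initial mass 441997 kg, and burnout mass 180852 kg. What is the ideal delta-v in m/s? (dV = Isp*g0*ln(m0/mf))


Ve = 305 * 9.81 = 2992.05 m/s
dV = 2992.05 * ln(441997/180852) = 2674 m/s

2674 m/s


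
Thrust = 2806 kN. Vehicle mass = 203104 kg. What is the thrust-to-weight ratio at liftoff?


TWR = 2806000 / (203104 * 9.81) = 1.41

1.41


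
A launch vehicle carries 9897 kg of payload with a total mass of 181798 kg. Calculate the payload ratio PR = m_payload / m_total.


PR = 9897 / 181798 = 0.0544

0.0544


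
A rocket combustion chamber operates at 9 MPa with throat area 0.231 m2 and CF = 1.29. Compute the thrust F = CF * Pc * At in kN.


F = 1.29 * 9e6 * 0.231 = 2.6819e+06 N = 2681.9 kN

2681.9 kN


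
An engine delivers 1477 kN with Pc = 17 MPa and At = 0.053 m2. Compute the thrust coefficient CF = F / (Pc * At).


CF = 1477000 / (17e6 * 0.053) = 1.64

1.64


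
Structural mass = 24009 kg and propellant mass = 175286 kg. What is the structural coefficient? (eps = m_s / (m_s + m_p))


eps = 24009 / (24009 + 175286) = 0.1205

0.1205


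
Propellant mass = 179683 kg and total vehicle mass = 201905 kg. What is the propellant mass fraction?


PMF = 179683 / 201905 = 0.89

0.89


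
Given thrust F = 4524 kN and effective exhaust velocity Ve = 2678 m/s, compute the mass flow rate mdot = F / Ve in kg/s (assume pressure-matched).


mdot = F / Ve = 4524000 / 2678 = 1689.3 kg/s

1689.3 kg/s


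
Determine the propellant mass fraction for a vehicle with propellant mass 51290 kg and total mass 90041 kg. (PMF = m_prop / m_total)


PMF = 51290 / 90041 = 0.57

0.57


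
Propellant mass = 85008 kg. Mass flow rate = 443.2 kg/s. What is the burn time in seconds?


tb = 85008 / 443.2 = 191.8 s

191.8 s


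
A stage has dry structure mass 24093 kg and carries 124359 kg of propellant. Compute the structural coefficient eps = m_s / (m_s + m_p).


eps = 24093 / (24093 + 124359) = 0.1623

0.1623


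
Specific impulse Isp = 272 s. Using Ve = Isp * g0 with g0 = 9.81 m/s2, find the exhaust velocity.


Ve = Isp * g0 = 272 * 9.81 = 2668.3 m/s

2668.3 m/s


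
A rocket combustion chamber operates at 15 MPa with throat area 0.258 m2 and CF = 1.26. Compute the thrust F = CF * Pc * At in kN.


F = 1.26 * 15e6 * 0.258 = 4.8762e+06 N = 4876.2 kN

4876.2 kN


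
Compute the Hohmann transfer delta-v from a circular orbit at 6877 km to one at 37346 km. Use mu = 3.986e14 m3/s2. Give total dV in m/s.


V1 = sqrt(mu/r1) = 7613.23 m/s
dV1 = V1*(sqrt(2*r2/(r1+r2)) - 1) = 2281.0 m/s
V2 = sqrt(mu/r2) = 3266.98 m/s
dV2 = V2*(1 - sqrt(2*r1/(r1+r2))) = 1445.03 m/s
Total dV = 3726 m/s

3726 m/s


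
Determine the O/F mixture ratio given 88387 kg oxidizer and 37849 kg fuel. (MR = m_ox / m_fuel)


MR = 88387 / 37849 = 2.34

2.34


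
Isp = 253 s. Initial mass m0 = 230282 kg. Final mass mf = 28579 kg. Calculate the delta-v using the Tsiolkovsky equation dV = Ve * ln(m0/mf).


Ve = 253 * 9.81 = 2481.93 m/s
dV = 2481.93 * ln(230282/28579) = 5179 m/s

5179 m/s


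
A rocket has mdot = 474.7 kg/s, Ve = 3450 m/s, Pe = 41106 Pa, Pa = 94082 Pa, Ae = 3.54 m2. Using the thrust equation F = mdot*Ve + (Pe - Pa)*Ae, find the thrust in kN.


F = 474.7 * 3450 + (41106 - 94082) * 3.54 = 1.4502e+06 N = 1450.2 kN

1450.2 kN


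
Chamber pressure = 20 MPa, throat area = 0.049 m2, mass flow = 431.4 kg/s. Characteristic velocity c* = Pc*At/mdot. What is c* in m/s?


c* = 20e6 * 0.049 / 431.4 = 2272 m/s

2272 m/s


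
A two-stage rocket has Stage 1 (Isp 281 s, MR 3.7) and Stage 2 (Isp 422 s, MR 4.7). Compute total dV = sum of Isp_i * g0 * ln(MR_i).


dV1 = 281 * 9.81 * ln(3.7) = 3606.6 m/s
dV2 = 422 * 9.81 * ln(4.7) = 6406.6 m/s
Total dV = 3606.6 + 6406.6 = 10013.2 m/s ~ 10013 m/s

10013 m/s


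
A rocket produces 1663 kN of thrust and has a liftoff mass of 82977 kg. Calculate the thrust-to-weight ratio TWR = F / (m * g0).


TWR = 1663000 / (82977 * 9.81) = 2.04

2.04


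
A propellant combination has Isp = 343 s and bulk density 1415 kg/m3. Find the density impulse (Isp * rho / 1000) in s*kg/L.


rho*Isp = 343 * 1415 / 1000 = 485 s*kg/L

485 s*kg/L


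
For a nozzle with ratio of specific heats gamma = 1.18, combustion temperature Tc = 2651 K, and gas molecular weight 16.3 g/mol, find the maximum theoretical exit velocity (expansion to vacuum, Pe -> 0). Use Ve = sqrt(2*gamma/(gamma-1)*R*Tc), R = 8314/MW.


R = 8314 / 16.3 = 510.06 J/(kg.K)
Ve = sqrt(2 * 1.18 / (1.18 - 1) * 510.06 * 2651) = 4211 m/s

4211 m/s


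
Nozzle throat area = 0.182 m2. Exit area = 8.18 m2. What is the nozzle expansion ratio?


AR = 8.18 / 0.182 = 44.9

44.9


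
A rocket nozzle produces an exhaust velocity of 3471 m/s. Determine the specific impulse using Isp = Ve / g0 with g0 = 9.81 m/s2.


Isp = Ve / g0 = 3471 / 9.81 = 353.8 s

353.8 s


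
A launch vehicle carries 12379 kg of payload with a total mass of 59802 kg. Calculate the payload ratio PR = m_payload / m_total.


PR = 12379 / 59802 = 0.207

0.207


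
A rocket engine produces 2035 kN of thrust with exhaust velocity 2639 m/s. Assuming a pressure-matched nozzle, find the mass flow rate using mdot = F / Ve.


mdot = F / Ve = 2035000 / 2639 = 771.1 kg/s

771.1 kg/s


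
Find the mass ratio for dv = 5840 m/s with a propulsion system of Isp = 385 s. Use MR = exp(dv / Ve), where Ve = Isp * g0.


Ve = 385 * 9.81 = 3776.85 m/s
MR = exp(5840 / 3776.85) = 4.694

4.694


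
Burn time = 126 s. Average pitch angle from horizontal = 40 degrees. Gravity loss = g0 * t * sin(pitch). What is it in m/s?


GL = 9.81 * 126 * sin(40 deg) = 795 m/s

795 m/s


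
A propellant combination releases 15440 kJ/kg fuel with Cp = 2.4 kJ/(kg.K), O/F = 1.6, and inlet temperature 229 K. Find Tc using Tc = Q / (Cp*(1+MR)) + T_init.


Tc = 15440 / (2.4 * (1 + 1.6)) + 229 = 2703 K

2703 K


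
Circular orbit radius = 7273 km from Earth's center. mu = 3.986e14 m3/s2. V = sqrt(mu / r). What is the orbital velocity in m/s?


V = sqrt(3.986e14 / 7273000) = 7403 m/s

7403 m/s


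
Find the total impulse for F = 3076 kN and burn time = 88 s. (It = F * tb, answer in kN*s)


It = 3076 * 88 = 270688 kN*s

270688 kN*s


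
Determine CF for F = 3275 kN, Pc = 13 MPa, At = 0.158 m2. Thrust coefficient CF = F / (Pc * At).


CF = 3275000 / (13e6 * 0.158) = 1.59

1.59


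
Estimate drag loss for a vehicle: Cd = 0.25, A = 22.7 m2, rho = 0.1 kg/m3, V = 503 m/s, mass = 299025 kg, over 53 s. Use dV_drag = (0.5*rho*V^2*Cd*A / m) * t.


D = 0.5 * 0.1 * 503^2 * 0.25 * 22.7 = 71791.3 N
a = 71791.3 / 299025 = 0.2401 m/s2
dV = 0.2401 * 53 = 12.7 m/s

12.7 m/s


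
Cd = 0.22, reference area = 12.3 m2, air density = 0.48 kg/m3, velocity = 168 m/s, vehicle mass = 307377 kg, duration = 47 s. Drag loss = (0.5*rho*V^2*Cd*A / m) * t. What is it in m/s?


D = 0.5 * 0.48 * 168^2 * 0.22 * 12.3 = 18329.79 N
a = 18329.79 / 307377 = 0.0596 m/s2
dV = 0.0596 * 47 = 2.8 m/s

2.8 m/s


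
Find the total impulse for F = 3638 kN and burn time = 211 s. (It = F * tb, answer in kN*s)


It = 3638 * 211 = 767618 kN*s

767618 kN*s


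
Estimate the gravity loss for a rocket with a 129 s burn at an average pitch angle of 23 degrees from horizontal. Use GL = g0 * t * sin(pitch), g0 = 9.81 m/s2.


GL = 9.81 * 129 * sin(23 deg) = 494 m/s

494 m/s


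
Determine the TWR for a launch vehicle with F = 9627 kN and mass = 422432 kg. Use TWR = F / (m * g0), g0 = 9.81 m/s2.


TWR = 9627000 / (422432 * 9.81) = 2.32

2.32


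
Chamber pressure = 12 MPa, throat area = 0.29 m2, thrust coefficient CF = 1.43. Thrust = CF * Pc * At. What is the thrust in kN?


F = 1.43 * 12e6 * 0.29 = 4.9764e+06 N = 4976.4 kN

4976.4 kN


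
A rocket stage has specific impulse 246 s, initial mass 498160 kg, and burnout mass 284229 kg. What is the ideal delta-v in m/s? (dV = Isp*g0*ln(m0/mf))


Ve = 246 * 9.81 = 2413.26 m/s
dV = 2413.26 * ln(498160/284229) = 1354 m/s

1354 m/s


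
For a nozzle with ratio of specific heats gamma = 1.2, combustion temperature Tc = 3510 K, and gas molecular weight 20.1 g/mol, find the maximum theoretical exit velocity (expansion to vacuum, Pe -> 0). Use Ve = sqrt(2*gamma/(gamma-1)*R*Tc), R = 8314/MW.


R = 8314 / 20.1 = 413.63 J/(kg.K)
Ve = sqrt(2 * 1.2 / (1.2 - 1) * 413.63 * 3510) = 4174 m/s

4174 m/s


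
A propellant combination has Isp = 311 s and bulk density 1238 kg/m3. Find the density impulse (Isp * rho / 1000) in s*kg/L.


rho*Isp = 311 * 1238 / 1000 = 385 s*kg/L

385 s*kg/L


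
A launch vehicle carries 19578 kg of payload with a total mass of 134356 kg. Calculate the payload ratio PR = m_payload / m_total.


PR = 19578 / 134356 = 0.1457

0.1457


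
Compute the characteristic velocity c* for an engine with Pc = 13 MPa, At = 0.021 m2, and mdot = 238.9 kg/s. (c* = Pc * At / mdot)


c* = 13e6 * 0.021 / 238.9 = 1143 m/s

1143 m/s


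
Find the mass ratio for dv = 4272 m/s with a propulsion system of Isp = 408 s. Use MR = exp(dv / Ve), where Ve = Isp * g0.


Ve = 408 * 9.81 = 4002.48 m/s
MR = exp(4272 / 4002.48) = 2.908

2.908


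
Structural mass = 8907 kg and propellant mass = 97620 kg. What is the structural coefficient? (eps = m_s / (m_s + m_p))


eps = 8907 / (8907 + 97620) = 0.0836

0.0836


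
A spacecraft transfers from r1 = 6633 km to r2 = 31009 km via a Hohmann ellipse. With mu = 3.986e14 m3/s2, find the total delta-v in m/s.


V1 = sqrt(mu/r1) = 7752.0 m/s
dV1 = V1*(sqrt(2*r2/(r1+r2)) - 1) = 2198.3 m/s
V2 = sqrt(mu/r2) = 3585.29 m/s
dV2 = V2*(1 - sqrt(2*r1/(r1+r2))) = 1456.87 m/s
Total dV = 3655 m/s

3655 m/s


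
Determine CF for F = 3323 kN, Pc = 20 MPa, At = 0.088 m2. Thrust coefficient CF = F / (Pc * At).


CF = 3323000 / (20e6 * 0.088) = 1.89

1.89


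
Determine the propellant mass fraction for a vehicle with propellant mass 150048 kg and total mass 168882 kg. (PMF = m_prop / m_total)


PMF = 150048 / 168882 = 0.888

0.888


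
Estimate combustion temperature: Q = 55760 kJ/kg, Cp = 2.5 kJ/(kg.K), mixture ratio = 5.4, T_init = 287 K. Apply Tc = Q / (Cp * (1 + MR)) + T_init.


Tc = 55760 / (2.5 * (1 + 5.4)) + 287 = 3772 K

3772 K


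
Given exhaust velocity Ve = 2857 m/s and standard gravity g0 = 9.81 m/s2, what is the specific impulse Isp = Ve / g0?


Isp = Ve / g0 = 2857 / 9.81 = 291.2 s

291.2 s


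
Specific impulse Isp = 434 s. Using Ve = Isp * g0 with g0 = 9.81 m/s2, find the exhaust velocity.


Ve = Isp * g0 = 434 * 9.81 = 4257.5 m/s

4257.5 m/s


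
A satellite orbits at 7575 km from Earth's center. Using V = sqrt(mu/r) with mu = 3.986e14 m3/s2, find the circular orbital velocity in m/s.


V = sqrt(3.986e14 / 7575000) = 7254 m/s

7254 m/s


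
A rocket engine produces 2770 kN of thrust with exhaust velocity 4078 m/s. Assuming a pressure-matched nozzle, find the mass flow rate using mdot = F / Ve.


mdot = F / Ve = 2770000 / 4078 = 679.3 kg/s

679.3 kg/s


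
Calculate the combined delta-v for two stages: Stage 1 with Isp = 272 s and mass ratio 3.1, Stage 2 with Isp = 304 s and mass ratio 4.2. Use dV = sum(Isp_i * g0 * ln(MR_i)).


dV1 = 272 * 9.81 * ln(3.1) = 3018.9 m/s
dV2 = 304 * 9.81 * ln(4.2) = 4279.8 m/s
Total dV = 3018.9 + 4279.8 = 7298.7 m/s ~ 7299 m/s

7299 m/s


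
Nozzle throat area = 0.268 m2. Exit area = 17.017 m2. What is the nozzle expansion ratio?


AR = 17.017 / 0.268 = 63.5

63.5


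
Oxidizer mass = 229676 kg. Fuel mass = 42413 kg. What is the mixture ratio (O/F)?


MR = 229676 / 42413 = 5.42

5.42


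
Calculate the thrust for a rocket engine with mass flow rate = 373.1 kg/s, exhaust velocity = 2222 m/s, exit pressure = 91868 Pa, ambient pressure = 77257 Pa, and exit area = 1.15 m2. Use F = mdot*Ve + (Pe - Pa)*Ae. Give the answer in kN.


F = 373.1 * 2222 + (91868 - 77257) * 1.15 = 845831.0 N = 845.8 kN

845.8 kN


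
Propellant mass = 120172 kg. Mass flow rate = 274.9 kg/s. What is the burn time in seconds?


tb = 120172 / 274.9 = 437.1 s

437.1 s


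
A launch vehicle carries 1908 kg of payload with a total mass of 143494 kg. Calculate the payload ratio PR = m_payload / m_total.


PR = 1908 / 143494 = 0.0133

0.0133


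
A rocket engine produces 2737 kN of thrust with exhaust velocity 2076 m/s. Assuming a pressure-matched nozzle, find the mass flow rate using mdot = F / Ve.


mdot = F / Ve = 2737000 / 2076 = 1318.4 kg/s

1318.4 kg/s


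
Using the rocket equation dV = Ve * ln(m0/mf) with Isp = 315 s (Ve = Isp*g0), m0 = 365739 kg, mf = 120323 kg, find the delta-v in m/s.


Ve = 315 * 9.81 = 3090.15 m/s
dV = 3090.15 * ln(365739/120323) = 3435 m/s

3435 m/s


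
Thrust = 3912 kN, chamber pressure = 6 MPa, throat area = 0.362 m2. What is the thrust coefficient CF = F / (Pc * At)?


CF = 3912000 / (6e6 * 0.362) = 1.8

1.8


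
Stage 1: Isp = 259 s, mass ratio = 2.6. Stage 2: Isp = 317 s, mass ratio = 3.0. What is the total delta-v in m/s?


dV1 = 259 * 9.81 * ln(2.6) = 2427.8 m/s
dV2 = 317 * 9.81 * ln(3.0) = 3416.4 m/s
Total dV = 2427.8 + 3416.4 = 5844.2 m/s ~ 5844 m/s

5844 m/s


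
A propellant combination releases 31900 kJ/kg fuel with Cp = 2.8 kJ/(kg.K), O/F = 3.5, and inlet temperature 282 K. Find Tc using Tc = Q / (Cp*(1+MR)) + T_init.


Tc = 31900 / (2.8 * (1 + 3.5)) + 282 = 2814 K

2814 K


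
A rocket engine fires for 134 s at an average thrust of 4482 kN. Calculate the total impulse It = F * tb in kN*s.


It = 4482 * 134 = 600588 kN*s

600588 kN*s


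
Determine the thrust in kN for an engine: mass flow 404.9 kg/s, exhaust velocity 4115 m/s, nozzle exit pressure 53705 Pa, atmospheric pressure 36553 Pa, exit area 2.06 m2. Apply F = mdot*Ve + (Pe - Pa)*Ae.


F = 404.9 * 4115 + (53705 - 36553) * 2.06 = 1.7015e+06 N = 1701.5 kN

1701.5 kN


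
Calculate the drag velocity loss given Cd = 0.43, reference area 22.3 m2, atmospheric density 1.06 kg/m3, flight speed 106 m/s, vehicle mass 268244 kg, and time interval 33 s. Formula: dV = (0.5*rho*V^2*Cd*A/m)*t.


D = 0.5 * 1.06 * 106^2 * 0.43 * 22.3 = 57103.26 N
a = 57103.26 / 268244 = 0.2129 m/s2
dV = 0.2129 * 33 = 7.0 m/s

7.0 m/s


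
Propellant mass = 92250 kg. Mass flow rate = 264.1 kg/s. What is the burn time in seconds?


tb = 92250 / 264.1 = 349.3 s

349.3 s


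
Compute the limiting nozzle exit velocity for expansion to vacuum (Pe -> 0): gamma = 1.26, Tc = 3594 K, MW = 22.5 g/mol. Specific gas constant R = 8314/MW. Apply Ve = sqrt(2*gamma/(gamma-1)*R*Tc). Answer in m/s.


R = 8314 / 22.5 = 369.51 J/(kg.K)
Ve = sqrt(2 * 1.26 / (1.26 - 1) * 369.51 * 3594) = 3588 m/s

3588 m/s


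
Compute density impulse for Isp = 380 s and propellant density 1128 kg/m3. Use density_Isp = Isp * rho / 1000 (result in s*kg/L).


rho*Isp = 380 * 1128 / 1000 = 429 s*kg/L

429 s*kg/L


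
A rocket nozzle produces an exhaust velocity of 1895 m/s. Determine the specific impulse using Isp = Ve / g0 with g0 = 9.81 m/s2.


Isp = Ve / g0 = 1895 / 9.81 = 193.2 s

193.2 s


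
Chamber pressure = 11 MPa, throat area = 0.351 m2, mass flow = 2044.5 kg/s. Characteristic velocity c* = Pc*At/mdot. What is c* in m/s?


c* = 11e6 * 0.351 / 2044.5 = 1888 m/s

1888 m/s


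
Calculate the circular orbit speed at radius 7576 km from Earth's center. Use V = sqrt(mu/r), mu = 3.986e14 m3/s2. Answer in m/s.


V = sqrt(3.986e14 / 7576000) = 7254 m/s

7254 m/s


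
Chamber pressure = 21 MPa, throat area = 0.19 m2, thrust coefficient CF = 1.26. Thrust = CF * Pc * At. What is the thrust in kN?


F = 1.26 * 21e6 * 0.19 = 5.0274e+06 N = 5027.4 kN

5027.4 kN


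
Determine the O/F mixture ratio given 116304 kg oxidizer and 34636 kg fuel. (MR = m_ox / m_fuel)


MR = 116304 / 34636 = 3.36

3.36


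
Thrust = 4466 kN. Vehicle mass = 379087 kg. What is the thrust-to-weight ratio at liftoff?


TWR = 4466000 / (379087 * 9.81) = 1.2

1.2


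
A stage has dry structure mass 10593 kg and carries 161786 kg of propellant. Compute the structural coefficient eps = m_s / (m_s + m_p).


eps = 10593 / (10593 + 161786) = 0.0615

0.0615


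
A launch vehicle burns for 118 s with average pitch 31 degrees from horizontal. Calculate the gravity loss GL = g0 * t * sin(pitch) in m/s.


GL = 9.81 * 118 * sin(31 deg) = 596 m/s

596 m/s


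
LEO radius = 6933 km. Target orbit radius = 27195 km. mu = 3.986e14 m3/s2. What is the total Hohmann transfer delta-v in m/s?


V1 = sqrt(mu/r1) = 7582.42 m/s
dV1 = V1*(sqrt(2*r2/(r1+r2)) - 1) = 1989.78 m/s
V2 = sqrt(mu/r2) = 3828.46 m/s
dV2 = V2*(1 - sqrt(2*r1/(r1+r2))) = 1388.15 m/s
Total dV = 3378 m/s

3378 m/s


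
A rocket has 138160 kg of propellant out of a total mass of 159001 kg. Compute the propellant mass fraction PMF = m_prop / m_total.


PMF = 138160 / 159001 = 0.869

0.869


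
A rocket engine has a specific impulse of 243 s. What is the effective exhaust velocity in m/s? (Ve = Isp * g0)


Ve = Isp * g0 = 243 * 9.81 = 2383.8 m/s

2383.8 m/s


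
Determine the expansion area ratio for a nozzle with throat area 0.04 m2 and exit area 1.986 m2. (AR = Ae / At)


AR = 1.986 / 0.04 = 49.6

49.6


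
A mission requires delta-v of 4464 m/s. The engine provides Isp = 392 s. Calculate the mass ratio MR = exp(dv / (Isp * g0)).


Ve = 392 * 9.81 = 3845.52 m/s
MR = exp(4464 / 3845.52) = 3.193

3.193


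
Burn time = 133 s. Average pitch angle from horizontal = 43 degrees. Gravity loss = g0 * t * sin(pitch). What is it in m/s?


GL = 9.81 * 133 * sin(43 deg) = 890 m/s

890 m/s


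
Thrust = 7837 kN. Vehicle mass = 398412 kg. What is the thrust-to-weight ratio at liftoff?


TWR = 7837000 / (398412 * 9.81) = 2.01

2.01


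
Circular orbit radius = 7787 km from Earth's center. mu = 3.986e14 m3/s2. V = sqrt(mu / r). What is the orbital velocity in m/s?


V = sqrt(3.986e14 / 7787000) = 7155 m/s

7155 m/s


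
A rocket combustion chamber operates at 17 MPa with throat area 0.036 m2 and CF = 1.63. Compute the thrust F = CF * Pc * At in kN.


F = 1.63 * 17e6 * 0.036 = 997560.0 N = 997.6 kN

997.6 kN


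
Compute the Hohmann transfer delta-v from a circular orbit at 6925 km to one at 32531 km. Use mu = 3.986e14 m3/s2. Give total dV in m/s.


V1 = sqrt(mu/r1) = 7586.8 m/s
dV1 = V1*(sqrt(2*r2/(r1+r2)) - 1) = 2155.6 m/s
V2 = sqrt(mu/r2) = 3500.42 m/s
dV2 = V2*(1 - sqrt(2*r1/(r1+r2))) = 1426.52 m/s
Total dV = 3582 m/s

3582 m/s


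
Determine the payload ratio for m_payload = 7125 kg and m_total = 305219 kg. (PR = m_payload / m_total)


PR = 7125 / 305219 = 0.0233

0.0233


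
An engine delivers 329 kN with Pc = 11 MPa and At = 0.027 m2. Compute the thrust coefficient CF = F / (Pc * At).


CF = 329000 / (11e6 * 0.027) = 1.11

1.11


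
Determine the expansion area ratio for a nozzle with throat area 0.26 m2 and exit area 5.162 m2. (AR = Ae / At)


AR = 5.162 / 0.26 = 19.9

19.9


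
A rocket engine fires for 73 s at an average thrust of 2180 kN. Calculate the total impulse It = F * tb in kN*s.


It = 2180 * 73 = 159140 kN*s

159140 kN*s


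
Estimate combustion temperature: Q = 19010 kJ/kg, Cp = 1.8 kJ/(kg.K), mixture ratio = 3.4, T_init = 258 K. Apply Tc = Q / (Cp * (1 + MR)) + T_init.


Tc = 19010 / (1.8 * (1 + 3.4)) + 258 = 2658 K

2658 K


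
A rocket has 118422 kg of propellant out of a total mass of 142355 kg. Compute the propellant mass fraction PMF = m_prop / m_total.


PMF = 118422 / 142355 = 0.832

0.832


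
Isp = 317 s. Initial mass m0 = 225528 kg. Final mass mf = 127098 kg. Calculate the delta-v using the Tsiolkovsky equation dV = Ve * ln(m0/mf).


Ve = 317 * 9.81 = 3109.77 m/s
dV = 3109.77 * ln(225528/127098) = 1783 m/s

1783 m/s


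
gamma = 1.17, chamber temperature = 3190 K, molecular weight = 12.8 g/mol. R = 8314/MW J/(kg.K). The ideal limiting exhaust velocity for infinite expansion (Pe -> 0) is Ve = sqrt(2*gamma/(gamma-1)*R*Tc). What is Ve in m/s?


R = 8314 / 12.8 = 649.53 J/(kg.K)
Ve = sqrt(2 * 1.17 / (1.17 - 1) * 649.53 * 3190) = 5340 m/s

5340 m/s


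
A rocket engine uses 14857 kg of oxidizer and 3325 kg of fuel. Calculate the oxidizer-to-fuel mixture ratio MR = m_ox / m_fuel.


MR = 14857 / 3325 = 4.47

4.47


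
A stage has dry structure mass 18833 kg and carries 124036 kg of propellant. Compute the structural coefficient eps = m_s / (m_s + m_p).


eps = 18833 / (18833 + 124036) = 0.1318

0.1318


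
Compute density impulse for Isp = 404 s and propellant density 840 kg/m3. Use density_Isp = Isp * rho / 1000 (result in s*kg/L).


rho*Isp = 404 * 840 / 1000 = 339 s*kg/L

339 s*kg/L


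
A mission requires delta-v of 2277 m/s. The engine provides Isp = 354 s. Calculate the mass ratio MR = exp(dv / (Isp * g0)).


Ve = 354 * 9.81 = 3472.74 m/s
MR = exp(2277 / 3472.74) = 1.926

1.926


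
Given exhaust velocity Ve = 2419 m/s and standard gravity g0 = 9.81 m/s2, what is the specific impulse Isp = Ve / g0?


Isp = Ve / g0 = 2419 / 9.81 = 246.6 s

246.6 s


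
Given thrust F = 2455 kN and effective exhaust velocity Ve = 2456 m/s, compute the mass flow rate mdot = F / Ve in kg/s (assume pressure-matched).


mdot = F / Ve = 2455000 / 2456 = 999.6 kg/s

999.6 kg/s


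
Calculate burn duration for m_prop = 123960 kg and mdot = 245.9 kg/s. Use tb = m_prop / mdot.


tb = 123960 / 245.9 = 504.1 s

504.1 s


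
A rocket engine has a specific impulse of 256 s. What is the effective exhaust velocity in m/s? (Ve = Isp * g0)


Ve = Isp * g0 = 256 * 9.81 = 2511.4 m/s

2511.4 m/s


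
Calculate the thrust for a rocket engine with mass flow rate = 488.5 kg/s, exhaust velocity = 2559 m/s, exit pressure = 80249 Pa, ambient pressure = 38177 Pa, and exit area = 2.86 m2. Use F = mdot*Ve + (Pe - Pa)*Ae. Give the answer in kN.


F = 488.5 * 2559 + (80249 - 38177) * 2.86 = 1.3704e+06 N = 1370.4 kN

1370.4 kN


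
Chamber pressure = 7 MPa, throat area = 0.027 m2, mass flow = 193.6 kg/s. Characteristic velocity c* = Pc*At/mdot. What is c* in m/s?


c* = 7e6 * 0.027 / 193.6 = 976 m/s

976 m/s


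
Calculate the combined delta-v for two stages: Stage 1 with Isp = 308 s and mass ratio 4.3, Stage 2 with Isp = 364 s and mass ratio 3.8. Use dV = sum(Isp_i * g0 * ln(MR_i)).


dV1 = 308 * 9.81 * ln(4.3) = 4407.2 m/s
dV2 = 364 * 9.81 * ln(3.8) = 4767.1 m/s
Total dV = 4407.2 + 4767.1 = 9174.3 m/s ~ 9174 m/s

9174 m/s


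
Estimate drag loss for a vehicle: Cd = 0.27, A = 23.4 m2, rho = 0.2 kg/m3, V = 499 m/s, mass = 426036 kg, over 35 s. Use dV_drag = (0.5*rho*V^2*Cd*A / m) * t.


D = 0.5 * 0.2 * 499^2 * 0.27 * 23.4 = 157318.83 N
a = 157318.83 / 426036 = 0.3693 m/s2
dV = 0.3693 * 35 = 12.9 m/s

12.9 m/s


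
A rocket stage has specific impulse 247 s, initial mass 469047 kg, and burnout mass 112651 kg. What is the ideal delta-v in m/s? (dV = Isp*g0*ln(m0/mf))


Ve = 247 * 9.81 = 2423.07 m/s
dV = 2423.07 * ln(469047/112651) = 3456 m/s

3456 m/s


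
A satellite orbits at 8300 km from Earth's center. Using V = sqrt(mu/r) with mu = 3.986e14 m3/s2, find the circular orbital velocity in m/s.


V = sqrt(3.986e14 / 8300000) = 6930 m/s

6930 m/s


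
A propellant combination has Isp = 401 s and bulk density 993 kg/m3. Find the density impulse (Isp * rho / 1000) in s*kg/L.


rho*Isp = 401 * 993 / 1000 = 398 s*kg/L

398 s*kg/L


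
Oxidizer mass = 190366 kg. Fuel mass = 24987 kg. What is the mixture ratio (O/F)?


MR = 190366 / 24987 = 7.62

7.62


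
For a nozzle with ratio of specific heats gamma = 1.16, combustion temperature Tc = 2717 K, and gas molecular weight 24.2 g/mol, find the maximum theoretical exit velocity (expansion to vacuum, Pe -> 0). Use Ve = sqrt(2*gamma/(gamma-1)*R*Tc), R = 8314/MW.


R = 8314 / 24.2 = 343.55 J/(kg.K)
Ve = sqrt(2 * 1.16 / (1.16 - 1) * 343.55 * 2717) = 3679 m/s

3679 m/s


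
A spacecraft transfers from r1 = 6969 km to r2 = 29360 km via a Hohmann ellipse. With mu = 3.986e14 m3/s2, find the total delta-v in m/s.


V1 = sqrt(mu/r1) = 7562.81 m/s
dV1 = V1*(sqrt(2*r2/(r1+r2)) - 1) = 2052.2 m/s
V2 = sqrt(mu/r2) = 3684.6 m/s
dV2 = V2*(1 - sqrt(2*r1/(r1+r2))) = 1402.35 m/s
Total dV = 3455 m/s

3455 m/s


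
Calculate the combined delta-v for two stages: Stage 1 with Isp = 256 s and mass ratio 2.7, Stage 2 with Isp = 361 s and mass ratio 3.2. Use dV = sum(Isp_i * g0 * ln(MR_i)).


dV1 = 256 * 9.81 * ln(2.7) = 2494.4 m/s
dV2 = 361 * 9.81 * ln(3.2) = 4119.2 m/s
Total dV = 2494.4 + 4119.2 = 6613.6 m/s ~ 6614 m/s

6614 m/s


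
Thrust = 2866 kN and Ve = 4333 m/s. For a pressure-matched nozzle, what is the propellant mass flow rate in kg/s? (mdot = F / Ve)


mdot = F / Ve = 2866000 / 4333 = 661.4 kg/s

661.4 kg/s


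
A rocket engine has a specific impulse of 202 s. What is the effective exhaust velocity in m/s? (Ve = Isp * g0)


Ve = Isp * g0 = 202 * 9.81 = 1981.6 m/s

1981.6 m/s


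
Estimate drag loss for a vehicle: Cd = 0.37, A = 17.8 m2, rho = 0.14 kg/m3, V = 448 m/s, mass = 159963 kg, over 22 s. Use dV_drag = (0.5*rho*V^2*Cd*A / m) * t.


D = 0.5 * 0.14 * 448^2 * 0.37 * 17.8 = 92528.56 N
a = 92528.56 / 159963 = 0.5784 m/s2
dV = 0.5784 * 22 = 12.7 m/s

12.7 m/s


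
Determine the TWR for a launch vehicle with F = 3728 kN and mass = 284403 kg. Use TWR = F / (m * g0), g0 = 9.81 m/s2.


TWR = 3728000 / (284403 * 9.81) = 1.34

1.34


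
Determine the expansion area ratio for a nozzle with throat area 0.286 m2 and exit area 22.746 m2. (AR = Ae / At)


AR = 22.746 / 0.286 = 79.5

79.5


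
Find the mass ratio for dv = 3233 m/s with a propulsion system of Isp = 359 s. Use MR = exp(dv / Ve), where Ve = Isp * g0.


Ve = 359 * 9.81 = 3521.79 m/s
MR = exp(3233 / 3521.79) = 2.504

2.504


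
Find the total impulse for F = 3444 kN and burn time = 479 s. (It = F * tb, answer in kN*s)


It = 3444 * 479 = 1649676 kN*s

1649676 kN*s


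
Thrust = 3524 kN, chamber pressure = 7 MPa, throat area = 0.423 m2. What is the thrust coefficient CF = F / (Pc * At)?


CF = 3524000 / (7e6 * 0.423) = 1.19

1.19


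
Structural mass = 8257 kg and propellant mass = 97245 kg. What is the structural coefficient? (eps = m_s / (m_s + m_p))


eps = 8257 / (8257 + 97245) = 0.0783

0.0783


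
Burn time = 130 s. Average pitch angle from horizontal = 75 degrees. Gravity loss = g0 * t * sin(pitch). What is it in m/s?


GL = 9.81 * 130 * sin(75 deg) = 1232 m/s

1232 m/s


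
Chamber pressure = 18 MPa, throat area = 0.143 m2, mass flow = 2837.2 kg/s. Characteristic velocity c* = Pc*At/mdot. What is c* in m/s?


c* = 18e6 * 0.143 / 2837.2 = 907 m/s

907 m/s


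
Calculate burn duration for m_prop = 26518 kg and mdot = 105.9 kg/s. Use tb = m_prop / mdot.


tb = 26518 / 105.9 = 250.4 s

250.4 s


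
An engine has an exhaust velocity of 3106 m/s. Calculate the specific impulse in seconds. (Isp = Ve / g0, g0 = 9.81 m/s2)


Isp = Ve / g0 = 3106 / 9.81 = 316.6 s

316.6 s


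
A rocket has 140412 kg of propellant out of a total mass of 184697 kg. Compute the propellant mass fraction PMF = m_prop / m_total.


PMF = 140412 / 184697 = 0.76

0.76


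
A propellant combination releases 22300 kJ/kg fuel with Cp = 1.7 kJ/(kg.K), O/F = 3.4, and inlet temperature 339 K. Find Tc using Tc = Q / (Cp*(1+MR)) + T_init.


Tc = 22300 / (1.7 * (1 + 3.4)) + 339 = 3320 K

3320 K


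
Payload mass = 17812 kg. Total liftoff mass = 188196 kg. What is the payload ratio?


PR = 17812 / 188196 = 0.0946

0.0946


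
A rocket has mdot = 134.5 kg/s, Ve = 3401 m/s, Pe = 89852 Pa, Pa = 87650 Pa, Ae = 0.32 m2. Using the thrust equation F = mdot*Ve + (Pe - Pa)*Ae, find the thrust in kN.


F = 134.5 * 3401 + (89852 - 87650) * 0.32 = 458139.0 N = 458.1 kN

458.1 kN


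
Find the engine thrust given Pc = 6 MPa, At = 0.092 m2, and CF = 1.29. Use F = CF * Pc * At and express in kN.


F = 1.29 * 6e6 * 0.092 = 712080.0 N = 712.1 kN

712.1 kN


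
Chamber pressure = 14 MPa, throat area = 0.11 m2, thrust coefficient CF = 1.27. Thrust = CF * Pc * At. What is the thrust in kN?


F = 1.27 * 14e6 * 0.11 = 1.9558e+06 N = 1955.8 kN

1955.8 kN


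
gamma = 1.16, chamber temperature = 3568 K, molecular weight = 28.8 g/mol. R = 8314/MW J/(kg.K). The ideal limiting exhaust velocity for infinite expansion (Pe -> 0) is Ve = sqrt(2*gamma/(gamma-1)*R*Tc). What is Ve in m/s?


R = 8314 / 28.8 = 288.68 J/(kg.K)
Ve = sqrt(2 * 1.16 / (1.16 - 1) * 288.68 * 3568) = 3865 m/s

3865 m/s


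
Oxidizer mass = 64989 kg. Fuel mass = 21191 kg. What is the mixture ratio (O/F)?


MR = 64989 / 21191 = 3.07

3.07


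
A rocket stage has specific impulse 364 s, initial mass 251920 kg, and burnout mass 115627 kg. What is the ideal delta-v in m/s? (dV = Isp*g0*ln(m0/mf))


Ve = 364 * 9.81 = 3570.84 m/s
dV = 3570.84 * ln(251920/115627) = 2781 m/s

2781 m/s


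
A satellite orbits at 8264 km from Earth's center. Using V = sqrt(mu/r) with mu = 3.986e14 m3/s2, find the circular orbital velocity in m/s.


V = sqrt(3.986e14 / 8264000) = 6945 m/s

6945 m/s


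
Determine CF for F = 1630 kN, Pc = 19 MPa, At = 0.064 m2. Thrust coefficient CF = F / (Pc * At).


CF = 1630000 / (19e6 * 0.064) = 1.34

1.34


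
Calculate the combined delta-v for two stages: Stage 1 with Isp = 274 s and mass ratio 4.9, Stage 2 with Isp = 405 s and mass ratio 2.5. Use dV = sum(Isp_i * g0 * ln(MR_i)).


dV1 = 274 * 9.81 * ln(4.9) = 4271.8 m/s
dV2 = 405 * 9.81 * ln(2.5) = 3640.5 m/s
Total dV = 4271.8 + 3640.5 = 7912.3 m/s ~ 7912 m/s

7912 m/s


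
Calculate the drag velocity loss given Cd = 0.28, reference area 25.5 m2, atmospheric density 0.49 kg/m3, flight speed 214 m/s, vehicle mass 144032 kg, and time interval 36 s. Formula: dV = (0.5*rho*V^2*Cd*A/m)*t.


D = 0.5 * 0.49 * 214^2 * 0.28 * 25.5 = 80110.94 N
a = 80110.94 / 144032 = 0.5562 m/s2
dV = 0.5562 * 36 = 20.0 m/s

20.0 m/s


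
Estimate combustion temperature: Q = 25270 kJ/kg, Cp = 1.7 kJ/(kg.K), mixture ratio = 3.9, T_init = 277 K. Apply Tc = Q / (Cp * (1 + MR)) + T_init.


Tc = 25270 / (1.7 * (1 + 3.9)) + 277 = 3311 K

3311 K


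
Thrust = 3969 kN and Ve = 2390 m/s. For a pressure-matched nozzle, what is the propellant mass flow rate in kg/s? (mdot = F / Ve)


mdot = F / Ve = 3969000 / 2390 = 1660.7 kg/s

1660.7 kg/s


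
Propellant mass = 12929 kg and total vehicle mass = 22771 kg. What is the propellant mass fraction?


PMF = 12929 / 22771 = 0.568

0.568


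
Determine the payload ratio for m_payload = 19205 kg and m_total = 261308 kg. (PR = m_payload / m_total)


PR = 19205 / 261308 = 0.0735

0.0735


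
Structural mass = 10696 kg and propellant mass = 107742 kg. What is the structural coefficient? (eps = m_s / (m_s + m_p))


eps = 10696 / (10696 + 107742) = 0.0903

0.0903


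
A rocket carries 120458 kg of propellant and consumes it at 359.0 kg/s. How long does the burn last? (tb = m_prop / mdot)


tb = 120458 / 359.0 = 335.5 s

335.5 s


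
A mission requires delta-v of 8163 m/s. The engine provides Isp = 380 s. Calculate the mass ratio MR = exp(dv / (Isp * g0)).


Ve = 380 * 9.81 = 3727.8 m/s
MR = exp(8163 / 3727.8) = 8.933

8.933


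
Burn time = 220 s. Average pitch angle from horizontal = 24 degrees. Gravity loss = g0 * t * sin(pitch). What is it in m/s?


GL = 9.81 * 220 * sin(24 deg) = 878 m/s

878 m/s


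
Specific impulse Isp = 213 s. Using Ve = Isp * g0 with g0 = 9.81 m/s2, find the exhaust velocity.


Ve = Isp * g0 = 213 * 9.81 = 2089.5 m/s

2089.5 m/s


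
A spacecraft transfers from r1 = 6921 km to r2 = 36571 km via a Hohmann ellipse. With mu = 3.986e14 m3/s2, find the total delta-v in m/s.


V1 = sqrt(mu/r1) = 7588.99 m/s
dV1 = V1*(sqrt(2*r2/(r1+r2)) - 1) = 2252.54 m/s
V2 = sqrt(mu/r2) = 3301.42 m/s
dV2 = V2*(1 - sqrt(2*r1/(r1+r2))) = 1438.92 m/s
Total dV = 3691 m/s

3691 m/s


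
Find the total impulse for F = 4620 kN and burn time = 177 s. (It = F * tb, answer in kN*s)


It = 4620 * 177 = 817740 kN*s

817740 kN*s


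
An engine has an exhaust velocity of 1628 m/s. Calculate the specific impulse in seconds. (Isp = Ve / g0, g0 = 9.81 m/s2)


Isp = Ve / g0 = 1628 / 9.81 = 166.0 s

166.0 s


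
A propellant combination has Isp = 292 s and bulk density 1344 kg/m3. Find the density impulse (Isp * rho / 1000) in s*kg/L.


rho*Isp = 292 * 1344 / 1000 = 392 s*kg/L

392 s*kg/L


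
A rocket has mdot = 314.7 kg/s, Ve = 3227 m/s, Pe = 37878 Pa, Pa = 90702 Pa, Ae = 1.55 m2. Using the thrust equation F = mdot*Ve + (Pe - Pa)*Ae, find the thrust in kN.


F = 314.7 * 3227 + (37878 - 90702) * 1.55 = 933660.0 N = 933.7 kN

933.7 kN


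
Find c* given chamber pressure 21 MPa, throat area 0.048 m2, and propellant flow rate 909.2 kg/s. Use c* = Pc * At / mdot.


c* = 21e6 * 0.048 / 909.2 = 1109 m/s

1109 m/s


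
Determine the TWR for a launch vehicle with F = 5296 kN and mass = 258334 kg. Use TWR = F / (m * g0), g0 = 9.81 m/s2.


TWR = 5296000 / (258334 * 9.81) = 2.09

2.09


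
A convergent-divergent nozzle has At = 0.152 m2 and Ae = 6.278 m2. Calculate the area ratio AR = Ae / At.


AR = 6.278 / 0.152 = 41.3

41.3


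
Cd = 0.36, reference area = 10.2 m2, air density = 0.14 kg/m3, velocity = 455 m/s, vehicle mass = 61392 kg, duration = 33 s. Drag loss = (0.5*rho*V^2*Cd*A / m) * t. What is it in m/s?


D = 0.5 * 0.14 * 455^2 * 0.36 * 10.2 = 53213.71 N
a = 53213.71 / 61392 = 0.8668 m/s2
dV = 0.8668 * 33 = 28.6 m/s

28.6 m/s


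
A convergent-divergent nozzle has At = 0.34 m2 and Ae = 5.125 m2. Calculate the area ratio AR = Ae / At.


AR = 5.125 / 0.34 = 15.1

15.1


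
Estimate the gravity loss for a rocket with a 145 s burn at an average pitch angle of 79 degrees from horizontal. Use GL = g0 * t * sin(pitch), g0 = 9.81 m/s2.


GL = 9.81 * 145 * sin(79 deg) = 1396 m/s

1396 m/s


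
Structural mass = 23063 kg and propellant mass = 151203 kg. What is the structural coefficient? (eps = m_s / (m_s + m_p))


eps = 23063 / (23063 + 151203) = 0.1323

0.1323


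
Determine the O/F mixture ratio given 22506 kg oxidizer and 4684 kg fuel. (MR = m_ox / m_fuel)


MR = 22506 / 4684 = 4.8

4.8


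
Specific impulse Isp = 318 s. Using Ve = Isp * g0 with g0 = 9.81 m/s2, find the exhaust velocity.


Ve = Isp * g0 = 318 * 9.81 = 3119.6 m/s

3119.6 m/s


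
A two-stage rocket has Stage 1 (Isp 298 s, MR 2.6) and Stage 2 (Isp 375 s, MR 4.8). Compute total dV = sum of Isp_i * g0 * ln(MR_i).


dV1 = 298 * 9.81 * ln(2.6) = 2793.3 m/s
dV2 = 375 * 9.81 * ln(4.8) = 5770.5 m/s
Total dV = 2793.3 + 5770.5 = 8563.8 m/s ~ 8564 m/s

8564 m/s


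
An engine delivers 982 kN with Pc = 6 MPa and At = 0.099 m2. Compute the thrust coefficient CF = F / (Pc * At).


CF = 982000 / (6e6 * 0.099) = 1.65

1.65


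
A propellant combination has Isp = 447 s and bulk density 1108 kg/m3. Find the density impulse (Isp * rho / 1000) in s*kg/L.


rho*Isp = 447 * 1108 / 1000 = 495 s*kg/L

495 s*kg/L


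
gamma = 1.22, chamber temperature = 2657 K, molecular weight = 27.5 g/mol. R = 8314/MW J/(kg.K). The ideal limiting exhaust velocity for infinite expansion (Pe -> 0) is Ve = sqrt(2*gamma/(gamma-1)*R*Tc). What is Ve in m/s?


R = 8314 / 27.5 = 302.33 J/(kg.K)
Ve = sqrt(2 * 1.22 / (1.22 - 1) * 302.33 * 2657) = 2985 m/s

2985 m/s


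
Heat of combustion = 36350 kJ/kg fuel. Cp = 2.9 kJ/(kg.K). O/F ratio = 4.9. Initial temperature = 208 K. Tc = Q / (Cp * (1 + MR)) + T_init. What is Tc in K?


Tc = 36350 / (2.9 * (1 + 4.9)) + 208 = 2332 K

2332 K


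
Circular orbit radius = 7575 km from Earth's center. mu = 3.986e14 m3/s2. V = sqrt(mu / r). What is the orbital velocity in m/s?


V = sqrt(3.986e14 / 7575000) = 7254 m/s

7254 m/s
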